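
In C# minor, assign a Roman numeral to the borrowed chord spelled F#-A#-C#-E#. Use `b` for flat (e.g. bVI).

IVmaj7

The root F# is the diatonic 4th degree of C# minor; the borrowing shows in the chord quality. The diatonic chord on degree 4 would be F#m (iv), but F#–A#–C#–E# is the major-seventh chord from C# major. As a borrowed chord it is labeled IVmaj7.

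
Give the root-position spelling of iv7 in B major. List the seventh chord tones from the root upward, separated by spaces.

iv7 is built on scale degree 4, which is E in both B major and its parallel. Stacking thirds in B minor on E gives E–G–B–D.

E G B D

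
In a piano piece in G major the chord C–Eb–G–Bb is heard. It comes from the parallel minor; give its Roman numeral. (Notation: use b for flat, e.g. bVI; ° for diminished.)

The root C is the diatonic 4th degree of G major; the borrowing shows in the chord quality. Diatonically G major has C (IV) on that degree; C–Eb–G–Bb is instead the minor-seventh chord native to G minor, so it takes the label iv7.

iv7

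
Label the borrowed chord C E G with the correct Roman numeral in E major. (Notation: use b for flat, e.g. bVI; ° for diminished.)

bVI

The root C is the lowered 6th scale degree — diatonically E major has C# there. The diatonic chord on degree 6 would be C#m (vi), but C–E–G is the major chord from E minor. As a borrowed chord it is labeled bVI.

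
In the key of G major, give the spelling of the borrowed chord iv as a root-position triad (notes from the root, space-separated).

iv is built on scale degree 4, which is C in both G major and its parallel. Stacking thirds in G minor on C gives C–Eb–G.

C Eb G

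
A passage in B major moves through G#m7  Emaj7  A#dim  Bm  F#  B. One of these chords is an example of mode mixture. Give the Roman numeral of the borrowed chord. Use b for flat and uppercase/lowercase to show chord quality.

B major has the diatonic set B, C#m, D#m, E, F#, G#m, A#dim. G#m7, Emaj7, A#dim, F# and B all belong to that set. Bm (B–D–F#) doesn't fit — on degree 1 B major would have B (I). Bm is the degree-1 chord of B minor, so it is the borrowed i.

i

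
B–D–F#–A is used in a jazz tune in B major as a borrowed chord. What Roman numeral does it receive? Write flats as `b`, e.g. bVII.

B is scale degree 1 in B major. B–D–F#–A is a minor-seventh chord — the form found in B minor, not the diatonic I (B). Borrowed into B major it is written i7.

i7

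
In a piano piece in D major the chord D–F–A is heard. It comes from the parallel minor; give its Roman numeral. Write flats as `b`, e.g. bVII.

The root D is the diatonic 1st degree of D major; the borrowing shows in the chord quality. The diatonic chord on degree 1 would be D (I), but D–F–A is the minor chord from D minor. As a borrowed chord it is labeled i.

i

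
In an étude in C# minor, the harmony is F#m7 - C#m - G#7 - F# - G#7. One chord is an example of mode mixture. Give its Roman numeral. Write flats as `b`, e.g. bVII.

C# minor has the diatonic set C#m, D#dim, E, F#m, G#, A, B (with V from harmonic minor). Of the given chords, F#m7, C#m and G#7 are diatonic. But F# (F#–A#–C#) is foreign: the diatonic iv on degree 4 is F#m, whereas F# comes from C# major. It is labeled IV.

IV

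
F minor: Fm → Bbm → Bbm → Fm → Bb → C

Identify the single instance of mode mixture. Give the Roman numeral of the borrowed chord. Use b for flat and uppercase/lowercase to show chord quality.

IV

The diatonic triads in F minor (with V from harmonic minor) are Fm, Gdim, Ab, Bbm, C, Db, Eb. Fm, Bbm and C are all diatonic. But Bb (Bb–D–F) is foreign: the diatonic iv on degree 4 is Bbm, whereas Bb comes from F major. It is labeled IV.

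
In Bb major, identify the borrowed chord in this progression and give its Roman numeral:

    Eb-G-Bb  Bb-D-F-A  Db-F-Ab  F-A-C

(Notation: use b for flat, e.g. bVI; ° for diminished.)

Bb major has the diatonic set Bb, Cm, Dm, Eb, F, Gm, Adim. Eb–G–Bb = Eb, Bb–D–F–A = Bbmaj7 and F–A–C = F are all diatonic. Db–F–Ab doesn't fit — on degree 3 Bb major would have Dm (iii). Db is the degree-3 chord of Bb minor, so it is the borrowed bIII.

bIII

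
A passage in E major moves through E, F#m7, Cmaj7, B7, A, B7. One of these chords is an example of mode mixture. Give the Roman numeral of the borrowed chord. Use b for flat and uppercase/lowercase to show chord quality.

E major has the diatonic set E, F#m, G#m, A, B, C#m, D#dim. E, F#m7, B7 and A are all diatonic. But Cmaj7 (C–E–G–B) is foreign: the diatonic vi on degree 6 is C#m, whereas Cmaj7 comes from E minor. It is labeled bVImaj7.

bVImaj7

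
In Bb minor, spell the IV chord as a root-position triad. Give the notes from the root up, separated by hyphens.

Eb-G-Bb

The root, Eb, is scale degree 4 — the same note in Bb minor and Bb major; only the chord quality changes. In Bb major the chord on Eb is Eb–G–Bb.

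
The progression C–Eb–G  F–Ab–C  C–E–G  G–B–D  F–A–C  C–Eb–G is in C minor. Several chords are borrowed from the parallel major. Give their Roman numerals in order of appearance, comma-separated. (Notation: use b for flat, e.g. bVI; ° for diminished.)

The diatonic triads in C minor (with V from harmonic minor) are Cm, Ddim, Eb, Fm, G, Ab, Bb. C–Eb–G = Cm, F–Ab–C = Fm and G–B–D = G are all diatonic. C–E–G doesn't fit — on degree 1 C minor would have Cm (i). C is the degree-1 chord of C major, so it is the borrowed I. But F–A–C is foreign: the diatonic iv on degree 4 is Fm, whereas F comes from C major. It is labeled IV.

I, IV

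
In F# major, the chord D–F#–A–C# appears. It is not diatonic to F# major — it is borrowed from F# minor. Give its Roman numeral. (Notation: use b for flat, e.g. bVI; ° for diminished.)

bVImaj7

In F# major scale degree 6 is D#; D is its lowered form, from F# minor. Diatonically F# major has D#m (vi) on that degree; D–F#–A–C# is instead the major-seventh chord native to F# minor, so it takes the label bVImaj7.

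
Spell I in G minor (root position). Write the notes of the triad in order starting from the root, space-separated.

I is built on scale degree 1, which is G in both G minor and its parallel. Stacking thirds in G major on G gives G–B–D.

G B D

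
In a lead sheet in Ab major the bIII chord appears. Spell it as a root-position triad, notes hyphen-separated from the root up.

The root of bIII is the lowered 3rd degree: C becomes Cb. Stacking thirds in Ab minor on Cb gives Cb–Eb–Gb.

Cb-Eb-Gb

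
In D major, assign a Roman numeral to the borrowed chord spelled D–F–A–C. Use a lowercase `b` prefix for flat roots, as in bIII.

D is scale degree 1 in D major. The diatonic chord on degree 1 would be D (I), but D–F–A–C is the minor-seventh chord from D minor. As a borrowed chord it is labeled i7.

i7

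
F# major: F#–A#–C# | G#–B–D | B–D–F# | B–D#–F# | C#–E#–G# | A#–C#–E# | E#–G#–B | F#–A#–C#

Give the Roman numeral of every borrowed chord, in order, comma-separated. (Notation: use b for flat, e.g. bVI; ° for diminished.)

F# major has the diatonic set F#, G#m, A#m, B, C#, D#m, E#dim. Of the given chords, F#–A#–C# = F#, B–D#–F# = B, C#–E#–G# = C#, A#–C#–E# = A#m and E#–G#–B = E#dim are diatonic. G#–B–D doesn't fit — on degree 2 F# major would have G#m (ii). G#dim is the degree-2 chord of F# minor, so it is the borrowed ii°. B–D–F# doesn't fit — on degree 4 F# major would have B (IV). Bm is the degree-4 chord of F# minor, so it is the borrowed iv.

ii°, iv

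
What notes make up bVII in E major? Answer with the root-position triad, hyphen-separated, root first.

Scale degree 7 in E major is D#. bVII uses the lowered form, D, taken from E minor. Building the major chord from the parallel minor on D: D–F#–A.

D-F#-A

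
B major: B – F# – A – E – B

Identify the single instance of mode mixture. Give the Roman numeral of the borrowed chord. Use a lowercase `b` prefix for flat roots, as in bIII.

bVII

The diatonic triads in B major are B, C#m, D#m, E, F#, G#m, A#dim. Of the given chords, B, F# and E are diatonic. A (A–C#–E) doesn't fit — on degree 7 B major would have A#dim (vii°). A is the degree-7 chord of B minor, so it is the borrowed bVII.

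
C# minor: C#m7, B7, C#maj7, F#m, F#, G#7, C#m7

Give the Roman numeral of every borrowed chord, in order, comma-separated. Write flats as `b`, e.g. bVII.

Imaj7, IV

C# minor has the diatonic set C#m, D#dim, E, F#m, G#, A, B (with V from harmonic minor). Of the given chords, C#m7, B7, F#m and G#7 are diatonic. C#maj7 (C#–E#–G#–B#) is not: scale degree 1 in C# minor carries C#m (i). In C# major the chord on that degree is C#maj7, so here it functions as Imaj7, borrowed from the parallel major. F# (F#–A#–C#) doesn't fit — on degree 4 C# minor would have F#m (iv). F# is the degree-4 chord of C# major, so it is the borrowed IV.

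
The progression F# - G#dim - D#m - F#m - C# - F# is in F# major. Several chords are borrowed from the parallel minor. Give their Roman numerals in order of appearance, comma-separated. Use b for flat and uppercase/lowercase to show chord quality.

ii°, i

In F# major the diatonic chords are F#, G#m, A#m, B, C#, D#m, E#dim. F#, D#m and C# all belong to that set. G#dim (G#–B–D) doesn't fit — on degree 2 F# major would have G#m (ii). G#dim is the degree-2 chord of F# minor, so it is the borrowed ii°. F#m (F#–A–C#) is not: scale degree 1 in F# major carries F# (I). In F# minor the chord on that degree is F#m, so here it functions as i, borrowed from the parallel minor.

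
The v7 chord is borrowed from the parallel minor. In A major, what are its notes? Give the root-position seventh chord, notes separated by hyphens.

v7 is built on scale degree 5, which is E in both A major and its parallel. Stacking thirds in A minor on E gives E–G–B–D.

E-G-B-D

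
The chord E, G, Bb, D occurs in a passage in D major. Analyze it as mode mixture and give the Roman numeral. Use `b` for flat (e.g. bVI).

iiø7

The root E is the diatonic 2nd degree of D major; the borrowing shows in the chord quality. Diatonically D major has Em (ii) on that degree; E–G–Bb–D is instead the half-diminished-seventh chord native to D minor, so it takes the label iiø7.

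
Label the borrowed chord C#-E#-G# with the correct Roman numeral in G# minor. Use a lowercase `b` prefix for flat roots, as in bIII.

C# is scale degree 4 in G# minor. The diatonic chord on degree 4 would be C#m (iv), but C#–E#–G# is the major chord from G# major. As a borrowed chord it is labeled IV.

IV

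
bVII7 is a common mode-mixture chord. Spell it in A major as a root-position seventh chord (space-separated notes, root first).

G B D F

bVII7 is built on the lowered scale degree 7. In A major degree 7 is G#; lowered it becomes G. Stacking thirds in A minor on G gives G–B–D–F.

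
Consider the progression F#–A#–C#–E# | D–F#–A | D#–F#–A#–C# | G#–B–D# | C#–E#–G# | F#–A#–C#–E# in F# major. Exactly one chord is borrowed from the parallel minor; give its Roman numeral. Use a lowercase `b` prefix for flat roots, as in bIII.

F# major has the diatonic set F#, G#m, A#m, B, C#, D#m, E#dim. Of the given chords, F#–A#–C#–E# = F#maj7, D#–F#–A#–C# = D#m7, G#–B–D# = G#m and C#–E#–G# = C# are diatonic. D–F#–A doesn't fit — on degree 6 F# major would have D#m (vi). D is the degree-6 chord of F# minor, so it is the borrowed bVI.

bVI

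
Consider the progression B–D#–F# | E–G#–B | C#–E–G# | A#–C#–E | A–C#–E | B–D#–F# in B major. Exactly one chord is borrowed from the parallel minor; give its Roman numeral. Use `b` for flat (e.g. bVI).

The diatonic triads in B major are B, C#m, D#m, E, F#, G#m, A#dim. Of the given chords, B–D#–F# = B, E–G#–B = E, C#–E–G# = C#m and A#–C#–E = A#dim are diatonic. But A–C#–E is foreign: the diatonic vii° on degree 7 is A#dim, whereas A comes from B minor. It is labeled bVII.

bVII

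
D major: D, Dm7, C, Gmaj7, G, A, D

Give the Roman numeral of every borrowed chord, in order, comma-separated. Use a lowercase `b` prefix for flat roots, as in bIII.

D major has the diatonic set D, Em, F#m, G, A, Bm, C#dim. Of the given chords, D, Gmaj7, G and A are diatonic. Dm7 (D–F–A–C) is not: scale degree 1 in D major carries D (I). In D minor the chord on that degree is Dm7, so here it functions as i7, borrowed from the parallel minor. But C (C–E–G) is foreign: the diatonic vii° on degree 7 is C#dim, whereas C comes from D minor. It is labeled bVII.

i7, bVII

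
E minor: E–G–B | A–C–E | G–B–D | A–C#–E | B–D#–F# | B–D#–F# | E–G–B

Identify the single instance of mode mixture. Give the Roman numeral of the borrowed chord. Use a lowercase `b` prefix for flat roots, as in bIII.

E minor has the diatonic set Em, F#dim, G, Am, B, C, D (with V from harmonic minor). E–G–B = Em, A–C–E = Am, G–B–D = G and B–D#–F# = B are all diatonic. But A–C#–E is foreign: the diatonic iv on degree 4 is Am, whereas A comes from E major. It is labeled IV.

IV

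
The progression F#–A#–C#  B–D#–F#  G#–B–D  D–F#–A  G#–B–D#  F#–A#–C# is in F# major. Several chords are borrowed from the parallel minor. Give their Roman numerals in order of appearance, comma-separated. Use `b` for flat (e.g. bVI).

F# major has the diatonic set F#, G#m, A#m, B, C#, D#m, E#dim. Of the given chords, F#–A#–C# = F#, B–D#–F# = B and G#–B–D# = G#m are diatonic. G#–B–D is not: scale degree 2 in F# major carries G#m (ii). In F# minor the chord on that degree is G#dim, so here it functions as ii°, borrowed from the parallel minor. But D–F#–A is foreign: the diatonic vi on degree 6 is D#m, whereas D comes from F# minor. It is labeled bVI.

ii°, bVI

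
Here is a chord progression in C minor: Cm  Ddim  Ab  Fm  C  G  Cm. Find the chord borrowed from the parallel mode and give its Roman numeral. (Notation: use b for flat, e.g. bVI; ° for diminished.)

C minor has the diatonic set Cm, Ddim, Eb, Fm, G, Ab, Bb (with V from harmonic minor). Cm, Ddim, Ab, Fm and G are all diatonic. But C (C–E–G) is foreign: the diatonic i on degree 1 is Cm, whereas C comes from C major. It is labeled I.

I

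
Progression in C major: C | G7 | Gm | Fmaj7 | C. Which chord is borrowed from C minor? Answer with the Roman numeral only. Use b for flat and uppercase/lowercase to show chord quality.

C major has the diatonic set C, Dm, Em, F, G, Am, Bdim. C, G7 and Fmaj7 are all diatonic. Gm (G–Bb–D) is not: scale degree 5 in C major carries G (V). In C minor the chord on that degree is Gm, so here it functions as v, borrowed from the parallel minor.

v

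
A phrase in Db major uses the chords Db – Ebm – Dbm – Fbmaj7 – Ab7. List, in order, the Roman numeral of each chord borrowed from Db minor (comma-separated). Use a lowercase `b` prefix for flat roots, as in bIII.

i, bIIImaj7

In Db major the diatonic chords are Db, Ebm, Fm, Gb, Ab, Bbm, Cdim. Db, Ebm and Ab7 are all diatonic. But Dbm (Db–Fb–Ab) is foreign: the diatonic I on degree 1 is Db, whereas Dbm comes from Db minor. It is labeled i. Fbmaj7 (Fb–Ab–Cb–Eb) is not: scale degree 3 in Db major carries Fm (iii). In Db minor the chord on that degree is Fbmaj7, so here it functions as bIIImaj7, borrowed from the parallel minor.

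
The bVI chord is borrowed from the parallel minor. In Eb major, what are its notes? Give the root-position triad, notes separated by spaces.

The root of bVI is the lowered 6th degree: C becomes Cb. Building the major chord from the parallel minor on Cb: Cb–Eb–Gb.

Cb Eb Gb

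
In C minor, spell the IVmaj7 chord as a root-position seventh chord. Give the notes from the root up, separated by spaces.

The root, F, is scale degree 4 — the same note in C minor and C major; only the chord quality changes. Building the major-seventh chord from the parallel major on F: F–A–C–E.

F A C E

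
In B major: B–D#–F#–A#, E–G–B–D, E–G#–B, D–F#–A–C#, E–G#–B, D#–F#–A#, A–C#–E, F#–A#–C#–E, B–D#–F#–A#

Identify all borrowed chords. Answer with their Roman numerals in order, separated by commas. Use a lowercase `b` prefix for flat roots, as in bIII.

iv7, bIIImaj7, bVII

In B major the diatonic chords are B, C#m, D#m, E, F#, G#m, A#dim. B–D#–F#–A# = Bmaj7, E–G#–B = E, D#–F#–A# = D#m and F#–A#–C#–E = F#7 are all diatonic. But E–G–B–D is foreign: the diatonic IV on degree 4 is E, whereas Em7 comes from B minor. It is labeled iv7. But D–F#–A–C# is foreign: the diatonic iii on degree 3 is D#m, whereas Dmaj7 comes from B minor. It is labeled bIIImaj7. A–C#–E is not: scale degree 7 in B major carries A#dim (vii°). In B minor the chord on that degree is A, so here it functions as bVII, borrowed from the parallel minor.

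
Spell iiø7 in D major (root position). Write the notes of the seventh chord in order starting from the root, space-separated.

The root, E, is scale degree 2 — the same note in D major and D minor; only the chord quality changes. In D minor the chord on E is E–G–Bb–D.

E G Bb D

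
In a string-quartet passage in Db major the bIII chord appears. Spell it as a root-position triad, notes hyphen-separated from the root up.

Scale degree 3 in Db major is F. bIII uses the lowered form, Fb, taken from Db minor. In Db minor the chord on Fb is Fb–Ab–Cb.

Fb-Ab-Cb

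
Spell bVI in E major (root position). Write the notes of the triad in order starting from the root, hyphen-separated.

Scale degree 6 in E major is C#. bVI uses the lowered form, C, taken from E minor. In E minor the chord on C is C–E–G.

C-E-G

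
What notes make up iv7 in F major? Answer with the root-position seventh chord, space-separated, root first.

Bb Db F Ab

iv7 is built on scale degree 4, which is Bb in both F major and its parallel. Building the minor-seventh chord from the parallel minor on Bb: Bb–Db–F–Ab.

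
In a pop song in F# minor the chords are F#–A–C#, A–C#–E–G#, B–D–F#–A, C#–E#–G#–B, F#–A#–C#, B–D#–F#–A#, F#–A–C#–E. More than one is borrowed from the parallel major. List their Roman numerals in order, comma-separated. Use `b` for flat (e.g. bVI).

In F# minor (with V from harmonic minor) the diatonic chords are F#m, G#dim, A, Bm, C#, D, E. F#–A–C# = F#m, A–C#–E–G# = Amaj7, B–D–F#–A = Bm7, C#–E#–G#–B = C#7 and F#–A–C#–E = F#m7 all belong to that set. F#–A#–C# doesn't fit — on degree 1 F# minor would have F#m (i). F# is the degree-1 chord of F# major, so it is the borrowed I. B–D#–F#–A# is not: scale degree 4 in F# minor carries Bm (iv). In F# major the chord on that degree is Bmaj7, so here it functions as IVmaj7, borrowed from the parallel major.

I, IVmaj7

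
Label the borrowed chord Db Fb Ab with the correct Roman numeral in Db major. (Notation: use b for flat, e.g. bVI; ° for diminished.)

i

The root Db is the diatonic 1st degree of Db major; the borrowing shows in the chord quality. Db–Fb–Ab is a minor chord — the form found in Db minor, not the diatonic I (Db). Borrowed into Db major it is written i.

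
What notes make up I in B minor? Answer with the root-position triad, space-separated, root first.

B D# F#

The root, B, is scale degree 1 — the same note in B minor and B major; only the chord quality changes. Building the major chord from the parallel major on B: B–D#–F#.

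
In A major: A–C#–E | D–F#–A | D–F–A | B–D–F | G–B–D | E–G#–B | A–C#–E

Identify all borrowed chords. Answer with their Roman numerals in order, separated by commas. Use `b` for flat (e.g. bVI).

iv, ii°, bVII

In A major the diatonic chords are A, Bm, C#m, D, E, F#m, G#dim. A–C#–E = A, D–F#–A = D and E–G#–B = E all belong to that set. But D–F–A is foreign: the diatonic IV on degree 4 is D, whereas Dm comes from A minor. It is labeled iv. But B–D–F is foreign: the diatonic ii on degree 2 is Bm, whereas Bdim comes from A minor. It is labeled ii°. G–B–D is not: scale degree 7 in A major carries G#dim (vii°). In A minor the chord on that degree is G, so here it functions as bVII, borrowed from the parallel minor.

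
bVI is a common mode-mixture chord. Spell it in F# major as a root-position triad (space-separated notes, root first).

D F# A

The root of bVI is the lowered 6th degree: D# becomes D. Stacking thirds in F# minor on D gives D–F#–A.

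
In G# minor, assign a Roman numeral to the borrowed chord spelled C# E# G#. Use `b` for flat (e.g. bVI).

C# is scale degree 4 in G# minor. C#–E#–G# is a major chord — the form found in G# major, not the diatonic iv (C#m). Borrowed into G# minor it is written IV.

IV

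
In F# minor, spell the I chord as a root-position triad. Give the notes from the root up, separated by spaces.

The root, F#, is scale degree 1 — the same note in F# minor and F# major; only the chord quality changes. Stacking thirds in F# major on F# gives F#–A#–C#.

F# A# C#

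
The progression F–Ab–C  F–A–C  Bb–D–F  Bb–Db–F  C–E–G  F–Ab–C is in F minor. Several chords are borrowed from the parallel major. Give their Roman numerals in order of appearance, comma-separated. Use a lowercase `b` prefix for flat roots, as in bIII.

I, IV

The diatonic triads in F minor (with V from harmonic minor) are Fm, Gdim, Ab, Bbm, C, Db, Eb. F–Ab–C = Fm, Bb–Db–F = Bbm and C–E–G = C all belong to that set. But F–A–C is foreign: the diatonic i on degree 1 is Fm, whereas F comes from F major. It is labeled I. But Bb–D–F is foreign: the diatonic iv on degree 4 is Bbm, whereas Bb comes from F major. It is labeled IV.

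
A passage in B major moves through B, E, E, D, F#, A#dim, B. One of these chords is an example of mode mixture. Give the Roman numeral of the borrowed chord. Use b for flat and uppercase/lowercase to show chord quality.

In B major the diatonic chords are B, C#m, D#m, E, F#, G#m, A#dim. Of the given chords, B, E, F# and A#dim are diatonic. D (D–F#–A) is not: scale degree 3 in B major carries D#m (iii). In B minor the chord on that degree is D, so here it functions as bIII, borrowed from the parallel minor.

bIII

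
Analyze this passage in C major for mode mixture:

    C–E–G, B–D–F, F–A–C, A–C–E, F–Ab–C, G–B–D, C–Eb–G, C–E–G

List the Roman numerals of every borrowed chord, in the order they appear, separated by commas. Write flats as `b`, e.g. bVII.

In C major the diatonic chords are C, Dm, Em, F, G, Am, Bdim. C–E–G = C, B–D–F = Bdim, F–A–C = F, A–C–E = Am and G–B–D = G are all diatonic. F–Ab–C is not: scale degree 4 in C major carries F (IV). In C minor the chord on that degree is Fm, so here it functions as iv, borrowed from the parallel minor. C–Eb–G is not: scale degree 1 in C major carries C (I). In C minor the chord on that degree is Cm, so here it functions as i, borrowed from the parallel minor.

iv, i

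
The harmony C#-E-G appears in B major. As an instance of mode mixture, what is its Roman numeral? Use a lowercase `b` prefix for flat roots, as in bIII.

The root C# is the diatonic 2nd degree of B major; the borrowing shows in the chord quality. Diatonically B major has C#m (ii) on that degree; C#–E–G is instead the diminished chord native to B minor, so it takes the label ii°.

ii°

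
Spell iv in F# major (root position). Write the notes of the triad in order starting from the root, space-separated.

B D F#

The root, B, is scale degree 4 — the same note in F# major and F# minor; only the chord quality changes. In F# minor the chord on B is B–D–F#.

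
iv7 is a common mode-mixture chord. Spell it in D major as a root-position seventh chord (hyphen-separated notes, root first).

G-Bb-D-F

The root, G, is scale degree 4 — the same note in D major and D minor; only the chord quality changes. In D minor the chord on G is G–Bb–D–F.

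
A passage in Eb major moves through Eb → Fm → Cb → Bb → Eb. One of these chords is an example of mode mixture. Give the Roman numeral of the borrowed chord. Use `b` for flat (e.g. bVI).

bVI

The diatonic triads in Eb major are Eb, Fm, Gm, Ab, Bb, Cm, Ddim. Eb, Fm and Bb are all diatonic. But Cb (Cb–Eb–Gb) is foreign: the diatonic vi on degree 6 is Cm, whereas Cb comes from Eb minor. It is labeled bVI.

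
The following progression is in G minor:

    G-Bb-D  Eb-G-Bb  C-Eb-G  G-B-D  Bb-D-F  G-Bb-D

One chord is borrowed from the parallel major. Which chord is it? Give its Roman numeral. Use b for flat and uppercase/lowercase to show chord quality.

I

G minor has the diatonic set Gm, Adim, Bb, Cm, D, Eb, F (with V from harmonic minor). G–Bb–D = Gm, Eb–G–Bb = Eb, C–Eb–G = Cm and Bb–D–F = Bb are all diatonic. G–B–D doesn't fit — on degree 1 G minor would have Gm (i). G is the degree-1 chord of G major, so it is the borrowed I.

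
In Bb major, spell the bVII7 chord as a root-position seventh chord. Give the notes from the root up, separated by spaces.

bVII7 is built on the lowered scale degree 7. In Bb major degree 7 is A; lowered it becomes Ab. Stacking thirds in Bb minor on Ab gives Ab–C–Eb–Gb.

Ab C Eb Gb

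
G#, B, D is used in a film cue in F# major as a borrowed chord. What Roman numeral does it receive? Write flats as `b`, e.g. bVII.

ii°

The root G# is the diatonic 2nd degree of F# major; the borrowing shows in the chord quality. The diatonic chord on degree 2 would be G#m (ii), but G#–B–D is the diminished chord from F# minor. As a borrowed chord it is labeled ii°.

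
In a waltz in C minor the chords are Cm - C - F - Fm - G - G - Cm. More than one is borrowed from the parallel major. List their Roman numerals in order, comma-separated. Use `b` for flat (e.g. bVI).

I, IV

C minor has the diatonic set Cm, Ddim, Eb, Fm, G, Ab, Bb (with V from harmonic minor). Cm, Fm and G are all diatonic. But C (C–E–G) is foreign: the diatonic i on degree 1 is Cm, whereas C comes from C major. It is labeled I. F (F–A–C) doesn't fit — on degree 4 C minor would have Fm (iv). F is the degree-4 chord of C major, so it is the borrowed IV.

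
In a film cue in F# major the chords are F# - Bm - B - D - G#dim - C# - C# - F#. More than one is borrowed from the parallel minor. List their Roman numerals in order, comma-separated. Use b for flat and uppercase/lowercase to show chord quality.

iv, bVI, ii°

The diatonic triads in F# major are F#, G#m, A#m, B, C#, D#m, E#dim. F#, B and C# are all diatonic. Bm (B–D–F#) is not: scale degree 4 in F# major carries B (IV). In F# minor the chord on that degree is Bm, so here it functions as iv, borrowed from the parallel minor. D (D–F#–A) doesn't fit — on degree 6 F# major would have D#m (vi). D is the degree-6 chord of F# minor, so it is the borrowed bVI. But G#dim (G#–B–D) is foreign: the diatonic ii on degree 2 is G#m, whereas G#dim comes from F# minor. It is labeled ii°.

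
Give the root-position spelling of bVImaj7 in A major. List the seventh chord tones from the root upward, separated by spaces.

bVImaj7 is built on the lowered scale degree 6. In A major degree 6 is F#; lowered it becomes F. Building the major-seventh chord from the parallel minor on F: F–A–C–E.

F A C E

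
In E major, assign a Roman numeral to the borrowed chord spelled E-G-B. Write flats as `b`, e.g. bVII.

E is scale degree 1 in E major. E–G–B is a minor chord — the form found in E minor, not the diatonic I (E). Borrowed into E major it is written i.

i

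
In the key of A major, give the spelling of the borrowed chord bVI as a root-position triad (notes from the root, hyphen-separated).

F-A-C

bVI is built on the lowered scale degree 6. In A major degree 6 is F#; lowered it becomes F. Building the major chord from the parallel minor on F: F–A–C.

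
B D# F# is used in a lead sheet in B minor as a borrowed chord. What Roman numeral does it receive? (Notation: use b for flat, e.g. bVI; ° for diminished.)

I

B is scale degree 1 in B minor. B–D#–F# is a major chord — the form found in B major, not the diatonic i (Bm). Borrowed into B minor it is written I.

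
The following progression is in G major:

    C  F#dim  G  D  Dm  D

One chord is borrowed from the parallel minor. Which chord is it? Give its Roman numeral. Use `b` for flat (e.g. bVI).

In G major the diatonic chords are G, Am, Bm, C, D, Em, F#dim. C, F#dim, G and D all belong to that set. Dm (D–F–A) doesn't fit — on degree 5 G major would have D (V). Dm is the degree-5 chord of G minor, so it is the borrowed v.

v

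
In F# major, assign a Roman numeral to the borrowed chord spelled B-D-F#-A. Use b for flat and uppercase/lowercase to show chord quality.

B is scale degree 4 in F# major. The diatonic chord on degree 4 would be B (IV), but B–D–F#–A is the minor-seventh chord from F# minor. As a borrowed chord it is labeled iv7.

iv7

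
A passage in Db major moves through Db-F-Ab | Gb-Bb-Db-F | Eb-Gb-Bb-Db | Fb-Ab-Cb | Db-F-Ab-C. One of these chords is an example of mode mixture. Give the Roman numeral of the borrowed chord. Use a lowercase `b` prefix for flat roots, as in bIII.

The diatonic triads in Db major are Db, Ebm, Fm, Gb, Ab, Bbm, Cdim. Db–F–Ab = Db, Gb–Bb–Db–F = Gbmaj7, Eb–Gb–Bb–Db = Ebm7 and Db–F–Ab–C = Dbmaj7 are all diatonic. Fb–Ab–Cb doesn't fit — on degree 3 Db major would have Fm (iii). Fb is the degree-3 chord of Db minor, so it is the borrowed bIII.

bIII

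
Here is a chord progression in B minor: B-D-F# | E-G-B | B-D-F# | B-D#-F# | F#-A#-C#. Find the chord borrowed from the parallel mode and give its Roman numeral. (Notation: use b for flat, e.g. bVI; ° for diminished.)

The diatonic triads in B minor (with V from harmonic minor) are Bm, C#dim, D, Em, F#, G, A. B–D–F# = Bm, E–G–B = Em and F#–A#–C# = F# are all diatonic. B–D#–F# is not: scale degree 1 in B minor carries Bm (i). In B major the chord on that degree is B, so here it functions as I, borrowed from the parallel major.

I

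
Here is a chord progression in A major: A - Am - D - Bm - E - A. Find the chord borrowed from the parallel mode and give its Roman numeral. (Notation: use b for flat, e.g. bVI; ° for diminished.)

i

The diatonic triads in A major are A, Bm, C#m, D, E, F#m, G#dim. A, D, Bm and E all belong to that set. Am (A–C–E) is not: scale degree 1 in A major carries A (I). In A minor the chord on that degree is Am, so here it functions as i, borrowed from the parallel minor.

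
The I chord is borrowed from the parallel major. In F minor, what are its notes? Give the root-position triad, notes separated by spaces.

I is built on scale degree 1, which is F in both F minor and its parallel. Stacking thirds in F major on F gives F–A–C.

F A C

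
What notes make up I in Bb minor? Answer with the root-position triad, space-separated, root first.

Bb D F

The root, Bb, is scale degree 1 — the same note in Bb minor and Bb major; only the chord quality changes. Stacking thirds in Bb major on Bb gives Bb–D–F.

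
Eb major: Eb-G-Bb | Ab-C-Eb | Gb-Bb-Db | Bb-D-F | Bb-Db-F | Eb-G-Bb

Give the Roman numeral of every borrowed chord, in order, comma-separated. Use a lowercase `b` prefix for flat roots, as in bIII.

bIII, v

In Eb major the diatonic chords are Eb, Fm, Gm, Ab, Bb, Cm, Ddim. Eb–G–Bb = Eb, Ab–C–Eb = Ab and Bb–D–F = Bb are all diatonic. Gb–Bb–Db doesn't fit — on degree 3 Eb major would have Gm (iii). Gb is the degree-3 chord of Eb minor, so it is the borrowed bIII. Bb–Db–F is not: scale degree 5 in Eb major carries Bb (V). In Eb minor the chord on that degree is Bbm, so here it functions as v, borrowed from the parallel minor.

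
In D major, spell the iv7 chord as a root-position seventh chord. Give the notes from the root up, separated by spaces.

iv7 is built on scale degree 4, which is G in both D major and its parallel. Building the minor-seventh chord from the parallel minor on G: G–Bb–D–F.

G Bb D F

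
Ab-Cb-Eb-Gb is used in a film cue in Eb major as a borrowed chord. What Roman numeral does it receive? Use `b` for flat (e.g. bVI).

iv7

The root Ab is the diatonic 4th degree of Eb major; the borrowing shows in the chord quality. Diatonically Eb major has Ab (IV) on that degree; Ab–Cb–Eb–Gb is instead the minor-seventh chord native to Eb minor, so it takes the label iv7.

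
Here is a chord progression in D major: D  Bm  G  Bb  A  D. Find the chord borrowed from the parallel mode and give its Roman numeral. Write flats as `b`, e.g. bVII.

bVI

The diatonic triads in D major are D, Em, F#m, G, A, Bm, C#dim. D, Bm, G and A all belong to that set. Bb (Bb–D–F) doesn't fit — on degree 6 D major would have Bm (vi). Bb is the degree-6 chord of D minor, so it is the borrowed bVI.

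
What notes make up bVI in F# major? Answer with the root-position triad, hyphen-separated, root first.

Scale degree 6 in F# major is D#. bVI uses the lowered form, D, taken from F# minor. In F# minor the chord on D is D–F#–A.

D-F#-A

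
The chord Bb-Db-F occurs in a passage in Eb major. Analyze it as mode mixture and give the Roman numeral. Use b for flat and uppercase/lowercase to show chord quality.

v

The root Bb is the diatonic 5th degree of Eb major; the borrowing shows in the chord quality. Bb–Db–F is a minor chord — the form found in Eb minor, not the diatonic V (Bb). Borrowed into Eb major it is written v.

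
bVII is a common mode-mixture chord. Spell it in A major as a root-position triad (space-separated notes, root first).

Scale degree 7 in A major is G#. bVII uses the lowered form, G, taken from A minor. Building the major chord from the parallel minor on G: G–B–D.

G B D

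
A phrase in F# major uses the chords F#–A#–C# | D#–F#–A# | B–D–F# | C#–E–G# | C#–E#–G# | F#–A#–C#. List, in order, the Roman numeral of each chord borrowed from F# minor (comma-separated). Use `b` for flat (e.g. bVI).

iv, v

F# major has the diatonic set F#, G#m, A#m, B, C#, D#m, E#dim. F#–A#–C# = F#, D#–F#–A# = D#m and C#–E#–G# = C# all belong to that set. B–D–F# is not: scale degree 4 in F# major carries B (IV). In F# minor the chord on that degree is Bm, so here it functions as iv, borrowed from the parallel minor. But C#–E–G# is foreign: the diatonic V on degree 5 is C#, whereas C#m comes from F# minor. It is labeled v.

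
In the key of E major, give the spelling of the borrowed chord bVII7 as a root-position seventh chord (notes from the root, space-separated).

The root of bVII7 is the lowered 7th degree: D# becomes D. Stacking thirds in E minor on D gives D–F#–A–C.

D F# A C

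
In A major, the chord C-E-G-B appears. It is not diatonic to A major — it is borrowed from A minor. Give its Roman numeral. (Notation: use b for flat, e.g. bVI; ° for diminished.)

bIIImaj7

The root C is the lowered 3rd scale degree — diatonically A major has C# there. The diatonic chord on degree 3 would be C#m (iii), but C–E–G–B is the major-seventh chord from A minor. As a borrowed chord it is labeled bIIImaj7.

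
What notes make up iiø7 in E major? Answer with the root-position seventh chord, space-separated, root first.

The root, F#, is scale degree 2 — the same note in E major and E minor; only the chord quality changes. Stacking thirds in E minor on F# gives F#–A–C–E.

F# A C E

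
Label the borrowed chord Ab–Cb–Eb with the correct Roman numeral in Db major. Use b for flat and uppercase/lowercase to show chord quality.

Ab is scale degree 5 in Db major. Diatonically Db major has Ab (V) on that degree; Ab–Cb–Eb is instead the minor chord native to Db minor, so it takes the label v.

v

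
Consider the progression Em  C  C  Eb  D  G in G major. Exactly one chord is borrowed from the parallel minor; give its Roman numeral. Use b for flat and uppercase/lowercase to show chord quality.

bVI

In G major the diatonic chords are G, Am, Bm, C, D, Em, F#dim. Em, C, D and G are all diatonic. Eb (Eb–G–Bb) is not: scale degree 6 in G major carries Em (vi). In G minor the chord on that degree is Eb, so here it functions as bVI, borrowed from the parallel minor.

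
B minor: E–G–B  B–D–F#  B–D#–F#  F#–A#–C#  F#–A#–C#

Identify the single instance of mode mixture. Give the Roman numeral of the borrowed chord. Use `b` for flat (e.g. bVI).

I

In B minor (with V from harmonic minor) the diatonic chords are Bm, C#dim, D, Em, F#, G, A. E–G–B = Em, B–D–F# = Bm and F#–A#–C# = F# all belong to that set. But B–D#–F# is foreign: the diatonic i on degree 1 is Bm, whereas B comes from B major. It is labeled I.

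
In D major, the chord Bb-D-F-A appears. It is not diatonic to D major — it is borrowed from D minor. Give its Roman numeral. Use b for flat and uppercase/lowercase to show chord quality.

bVImaj7

The root Bb is the lowered 6th scale degree — diatonically D major has B there. Diatonically D major has Bm (vi) on that degree; Bb–D–F–A is instead the major-seventh chord native to D minor, so it takes the label bVImaj7.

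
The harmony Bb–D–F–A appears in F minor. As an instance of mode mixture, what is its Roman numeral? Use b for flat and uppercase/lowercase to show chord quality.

IVmaj7

Bb is scale degree 4 in F minor. Diatonically F minor has Bbm (iv) on that degree; Bb–D–F–A is instead the major-seventh chord native to F major, so it takes the label IVmaj7.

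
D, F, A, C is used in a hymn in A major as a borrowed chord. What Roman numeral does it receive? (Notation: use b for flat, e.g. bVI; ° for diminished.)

D is scale degree 4 in A major. D–F–A–C is a minor-seventh chord — the form found in A minor, not the diatonic IV (D). Borrowed into A major it is written iv7.

iv7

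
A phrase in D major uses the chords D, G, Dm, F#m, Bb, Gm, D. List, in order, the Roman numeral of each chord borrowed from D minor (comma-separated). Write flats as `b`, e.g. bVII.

D major has the diatonic set D, Em, F#m, G, A, Bm, C#dim. Of the given chords, D, G and F#m are diatonic. Dm (D–F–A) doesn't fit — on degree 1 D major would have D (I). Dm is the degree-1 chord of D minor, so it is the borrowed i. Bb (Bb–D–F) doesn't fit — on degree 6 D major would have Bm (vi). Bb is the degree-6 chord of D minor, so it is the borrowed bVI. Gm (G–Bb–D) doesn't fit — on degree 4 D major would have G (IV). Gm is the degree-4 chord of D minor, so it is the borrowed iv.

i, bVI, iv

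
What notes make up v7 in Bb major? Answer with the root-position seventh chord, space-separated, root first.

v7 is built on scale degree 5, which is F in both Bb major and its parallel. Stacking thirds in Bb minor on F gives F–Ab–C–Eb.

F Ab C Eb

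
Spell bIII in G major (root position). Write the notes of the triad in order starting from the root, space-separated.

Scale degree 3 in G major is B. bIII uses the lowered form, Bb, taken from G minor. Stacking thirds in G minor on Bb gives Bb–D–F.

Bb D F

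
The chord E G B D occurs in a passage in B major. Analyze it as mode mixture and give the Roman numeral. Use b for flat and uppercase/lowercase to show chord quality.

iv7

E is scale degree 4 in B major. Diatonically B major has E (IV) on that degree; E–G–B–D is instead the minor-seventh chord native to B minor, so it takes the label iv7.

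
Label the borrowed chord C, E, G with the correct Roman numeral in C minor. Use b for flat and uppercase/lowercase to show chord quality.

I

C is scale degree 1 in C minor. Diatonically C minor has Cm (i) on that degree; C–E–G is instead the major chord native to C major, so it takes the label I.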